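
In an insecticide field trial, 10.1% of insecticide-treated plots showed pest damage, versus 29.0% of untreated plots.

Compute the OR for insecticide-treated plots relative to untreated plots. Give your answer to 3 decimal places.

0.275

odds, insecticide-treated plots = 0.1010/0.8990 = 0.1123
odds, untreated plots = 0.2900/0.7100 = 0.4085
OR = 0.1123 / 0.4085 = 0.275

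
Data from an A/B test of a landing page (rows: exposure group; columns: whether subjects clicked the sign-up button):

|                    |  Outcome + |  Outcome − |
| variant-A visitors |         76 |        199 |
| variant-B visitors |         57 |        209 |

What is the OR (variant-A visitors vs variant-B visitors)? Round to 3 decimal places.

odds, variant-A visitors = 76/199 = 0.3819
odds, variant-B visitors = 57/209 = 0.2727
OR = 0.3819 / 0.2727 = 1.400

OR = 1.400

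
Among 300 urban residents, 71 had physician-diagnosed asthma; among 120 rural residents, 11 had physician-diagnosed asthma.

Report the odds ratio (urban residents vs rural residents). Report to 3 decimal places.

OR = (71 × 109) / (229 × 11) = 7739/2519 ≈ 3.072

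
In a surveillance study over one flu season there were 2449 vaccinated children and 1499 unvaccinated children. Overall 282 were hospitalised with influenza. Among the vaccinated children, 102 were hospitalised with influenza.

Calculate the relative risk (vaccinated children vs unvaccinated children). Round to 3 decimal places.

0.347

vaccinated children without the outcome: 2449 − 102 = 2347
unvaccinated children with the outcome: 282 − 102 = 180
unvaccinated children without the outcome: 1499 − 180 = 1319
risk, vaccinated children = 102/2449 = 0.04165
risk, unvaccinated children = 180/1499 = 0.12008
RR = 0.04165 / 0.12008 = 0.347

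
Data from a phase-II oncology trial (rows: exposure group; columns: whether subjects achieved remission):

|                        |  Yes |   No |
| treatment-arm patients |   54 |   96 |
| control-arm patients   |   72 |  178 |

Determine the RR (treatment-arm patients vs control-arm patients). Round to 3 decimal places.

RR ≈ 1.250

risk, treatment-arm patients = 54/150 = 0.3600
risk, control-arm patients = 72/250 = 0.2880
RR = 0.3600 / 0.2880 = 1.250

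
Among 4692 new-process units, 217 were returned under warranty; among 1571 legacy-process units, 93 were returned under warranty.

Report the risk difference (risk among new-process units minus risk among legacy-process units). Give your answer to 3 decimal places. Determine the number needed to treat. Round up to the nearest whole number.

risk, new-process units = 217/4692 = 0.04625
risk, legacy-process units = 93/1571 = 0.05920
risk difference = 0.04625 − 0.05920 = -0.013
absolute risk difference = 0.012949
1 / 0.012949 = 77.226 → round up → 78

RD = -0.013; NNT = 78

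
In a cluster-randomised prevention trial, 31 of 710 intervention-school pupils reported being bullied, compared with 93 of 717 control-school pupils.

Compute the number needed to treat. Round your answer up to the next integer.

NNT = 12

risk, intervention-school pupils = 31/710 = 0.043662
risk, control-school pupils = 93/717 = 0.129707
absolute risk difference = 0.086045
1 / 0.086045 = 11.622 → round up → 12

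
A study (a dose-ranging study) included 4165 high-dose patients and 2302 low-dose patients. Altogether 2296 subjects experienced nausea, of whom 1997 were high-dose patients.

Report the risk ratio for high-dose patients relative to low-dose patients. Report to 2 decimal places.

RR ≈ 3.69

high-dose patients without the outcome: 4165 − 1997 = 2168
low-dose patients with the outcome: 2296 − 1997 = 299
low-dose patients without the outcome: 2302 − 299 = 2003
risk, high-dose patients = 1997/4165 = 0.4795
risk, low-dose patients = 299/2302 = 0.1299
RR = 0.4795 / 0.1299 = 3.69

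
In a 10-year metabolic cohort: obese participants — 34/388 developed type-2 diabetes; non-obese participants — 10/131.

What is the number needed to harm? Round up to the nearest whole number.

NNH: 89

risk, obese participants = 34/388 = 0.087629
risk, non-obese participants = 10/131 = 0.076336
absolute risk difference = 0.011293
1 / 0.011293 = 88.550 → round up → 89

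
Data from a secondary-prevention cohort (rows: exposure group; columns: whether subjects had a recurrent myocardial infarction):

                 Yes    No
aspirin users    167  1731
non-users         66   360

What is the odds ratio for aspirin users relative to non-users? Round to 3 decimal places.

OR: 0.526

odds, aspirin users = 167/1731 = 0.0965
odds, non-users = 66/360 = 0.1833
OR = 0.0965 / 0.1833 = 0.526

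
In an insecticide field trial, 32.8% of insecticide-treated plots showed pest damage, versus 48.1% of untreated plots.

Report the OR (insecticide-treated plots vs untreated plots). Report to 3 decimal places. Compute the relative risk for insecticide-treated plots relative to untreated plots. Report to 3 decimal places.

OR = 0.527; RR = 0.682

odds, insecticide-treated plots = 0.3280/0.6720 = 0.4881
odds, untreated plots = 0.4810/0.5190 = 0.9268
OR = 0.4881 / 0.9268 = 0.527
RR = 0.3280 / 0.4810 = 0.682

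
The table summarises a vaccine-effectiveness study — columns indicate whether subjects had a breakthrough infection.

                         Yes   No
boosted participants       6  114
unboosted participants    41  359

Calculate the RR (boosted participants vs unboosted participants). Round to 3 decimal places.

RR ≈ 0.488

risk, boosted participants = 6/120 = 0.0500
risk, unboosted participants = 41/400 = 0.1025
RR = 0.0500 / 0.1025 = 0.488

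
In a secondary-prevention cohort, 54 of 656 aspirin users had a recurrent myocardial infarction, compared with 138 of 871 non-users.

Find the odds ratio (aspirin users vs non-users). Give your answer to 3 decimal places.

OR: 0.476

odds, aspirin users = 54/602 = 0.0897
odds, non-users = 138/733 = 0.1883
OR = 0.0897 / 0.1883 = 0.476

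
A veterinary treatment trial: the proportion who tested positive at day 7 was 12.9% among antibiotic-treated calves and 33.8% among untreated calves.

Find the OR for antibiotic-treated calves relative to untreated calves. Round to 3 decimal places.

odds, antibiotic-treated calves = 0.1290/0.8710 = 0.1481
odds, untreated calves = 0.3380/0.6620 = 0.5106
OR = 0.1481 / 0.5106 = 0.290

0.290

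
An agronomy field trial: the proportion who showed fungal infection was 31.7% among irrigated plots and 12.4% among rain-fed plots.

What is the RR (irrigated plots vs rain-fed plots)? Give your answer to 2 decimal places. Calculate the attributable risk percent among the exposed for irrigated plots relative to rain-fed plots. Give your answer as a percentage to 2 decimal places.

RR = 2.56; AR% = 60.88%

RR = 0.3170 / 0.1240 = 2.56
AR% = (0.3170 − 0.1240) / 0.3170 = 0.6088 → 60.88%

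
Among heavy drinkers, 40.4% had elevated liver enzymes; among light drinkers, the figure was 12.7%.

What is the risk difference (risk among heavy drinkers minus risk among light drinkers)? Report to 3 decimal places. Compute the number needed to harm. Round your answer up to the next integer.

RD = 0.277; NNH = 4

risk difference = 0.4040 − 0.1270 = 0.277
absolute risk difference = 0.277000
1 / 0.277000 = 3.610 → round up → 4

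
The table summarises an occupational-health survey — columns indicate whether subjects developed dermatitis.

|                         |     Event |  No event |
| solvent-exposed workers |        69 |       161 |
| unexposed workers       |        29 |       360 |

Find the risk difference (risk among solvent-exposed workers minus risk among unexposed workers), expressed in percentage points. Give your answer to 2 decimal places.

risk, solvent-exposed workers = 69/230 = 0.3000
risk, unexposed workers = 29/389 = 0.0746
risk difference = 0.3000 − 0.0746 = 0.2254 → 22.54 percentage points

22.54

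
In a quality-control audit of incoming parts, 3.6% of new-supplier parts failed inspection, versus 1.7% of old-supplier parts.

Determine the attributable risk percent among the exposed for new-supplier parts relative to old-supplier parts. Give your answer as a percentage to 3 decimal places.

AR% = (0.03600 − 0.01700) / 0.03600 = 0.5278 → 52.778%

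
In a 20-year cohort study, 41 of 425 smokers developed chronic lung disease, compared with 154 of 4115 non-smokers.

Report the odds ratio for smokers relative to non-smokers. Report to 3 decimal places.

OR = (41 × 3961) / (384 × 154) = 162401/59136 ≈ 2.746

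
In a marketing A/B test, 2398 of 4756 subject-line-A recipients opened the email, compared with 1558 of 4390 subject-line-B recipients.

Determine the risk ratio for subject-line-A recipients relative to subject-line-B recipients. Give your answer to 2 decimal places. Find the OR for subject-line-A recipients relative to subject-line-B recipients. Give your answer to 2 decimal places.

risk, subject-line-A recipients = 2398/4756 = 0.5042
risk, subject-line-B recipients = 1558/4390 = 0.3549
RR = 0.5042 / 0.3549 = 1.42
OR = (2398 × 2832) / (2358 × 1558) = 6791136/3673764 ≈ 1.85

RR = 1.42; OR = 1.85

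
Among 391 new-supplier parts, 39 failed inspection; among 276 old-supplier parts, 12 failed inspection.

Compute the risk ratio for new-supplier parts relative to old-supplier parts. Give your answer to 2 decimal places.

RR = 2.29

risk, new-supplier parts = 39/391 = 0.09974
risk, old-supplier parts = 12/276 = 0.04348
RR = 0.09974 / 0.04348 = 2.29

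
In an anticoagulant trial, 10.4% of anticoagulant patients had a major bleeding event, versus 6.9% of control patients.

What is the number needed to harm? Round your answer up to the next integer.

absolute risk difference = 0.035000
1 / 0.035000 = 28.571 → round up → 29

NNH: 29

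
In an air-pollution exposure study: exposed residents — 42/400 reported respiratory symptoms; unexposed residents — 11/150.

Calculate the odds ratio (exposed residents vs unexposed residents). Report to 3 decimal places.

OR = (42 × 139) / (358 × 11) = 5838/3938 ≈ 1.482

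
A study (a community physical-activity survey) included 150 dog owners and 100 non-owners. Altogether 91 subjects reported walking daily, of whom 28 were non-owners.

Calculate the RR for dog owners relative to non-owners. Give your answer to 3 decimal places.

dog owners with the outcome: 91 − 28 = 63
dog owners without the outcome: 150 − 63 = 87
non-owners without the outcome: 100 − 28 = 72
risk, dog owners = 63/150 = 0.4200
risk, non-owners = 28/100 = 0.2800
RR = 0.4200 / 0.2800 = 1.500

1.500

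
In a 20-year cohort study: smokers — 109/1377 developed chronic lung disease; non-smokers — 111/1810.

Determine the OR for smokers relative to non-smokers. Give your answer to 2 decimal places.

odds, smokers = 109/1268 = 0.0860
odds, non-smokers = 111/1699 = 0.0653
OR = 0.0860 / 0.0653 = 1.32

OR = 1.32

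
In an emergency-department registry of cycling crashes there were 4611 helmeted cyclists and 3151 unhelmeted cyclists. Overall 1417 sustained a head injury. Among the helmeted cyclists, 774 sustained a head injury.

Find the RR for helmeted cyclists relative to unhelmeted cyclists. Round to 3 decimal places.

helmeted cyclists without the outcome: 4611 − 774 = 3837
unhelmeted cyclists with the outcome: 1417 − 774 = 643
unhelmeted cyclists without the outcome: 3151 − 643 = 2508
risk, helmeted cyclists = 774/4611 = 0.1679
risk, unhelmeted cyclists = 643/3151 = 0.2041
RR = 0.1679 / 0.2041 = 0.823

0.823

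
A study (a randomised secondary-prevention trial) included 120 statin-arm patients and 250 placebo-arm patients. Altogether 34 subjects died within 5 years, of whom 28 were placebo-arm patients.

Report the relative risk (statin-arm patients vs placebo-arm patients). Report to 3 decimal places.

RR: 0.446

statin-arm patients with the outcome: 34 − 28 = 6
statin-arm patients without the outcome: 120 − 6 = 114
placebo-arm patients without the outcome: 250 − 28 = 222
risk, statin-arm patients = 6/120 = 0.0500
risk, placebo-arm patients = 28/250 = 0.1120
RR = 0.0500 / 0.1120 = 0.446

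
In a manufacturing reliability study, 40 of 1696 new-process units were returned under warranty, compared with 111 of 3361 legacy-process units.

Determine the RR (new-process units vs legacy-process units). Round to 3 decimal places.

risk, new-process units = 40/1696 = 0.02358
risk, legacy-process units = 111/3361 = 0.03303
RR = 0.02358 / 0.03303 = 0.714

RR ≈ 0.714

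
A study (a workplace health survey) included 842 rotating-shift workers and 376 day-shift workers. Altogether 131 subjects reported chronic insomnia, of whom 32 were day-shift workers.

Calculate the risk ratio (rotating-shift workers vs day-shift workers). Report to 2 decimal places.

1.38

rotating-shift workers with the outcome: 131 − 32 = 99
rotating-shift workers without the outcome: 842 − 99 = 743
day-shift workers without the outcome: 376 − 32 = 344
risk, rotating-shift workers = 99/842 = 0.1176
risk, day-shift workers = 32/376 = 0.0851
RR = 0.1176 / 0.0851 = 1.38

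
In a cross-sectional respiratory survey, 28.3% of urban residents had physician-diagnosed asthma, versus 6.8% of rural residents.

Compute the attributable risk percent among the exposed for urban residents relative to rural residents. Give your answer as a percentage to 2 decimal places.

AR% = (0.2830 − 0.0680) / 0.2830 = 0.7597 → 75.97%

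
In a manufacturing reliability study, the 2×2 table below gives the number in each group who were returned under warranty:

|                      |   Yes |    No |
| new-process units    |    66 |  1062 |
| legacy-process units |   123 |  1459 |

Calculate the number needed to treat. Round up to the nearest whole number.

52

risk, new-process units = 66/1128 = 0.058511
risk, legacy-process units = 123/1582 = 0.077750
absolute risk difference = 0.019239
1 / 0.019239 = 51.978 → round up → 52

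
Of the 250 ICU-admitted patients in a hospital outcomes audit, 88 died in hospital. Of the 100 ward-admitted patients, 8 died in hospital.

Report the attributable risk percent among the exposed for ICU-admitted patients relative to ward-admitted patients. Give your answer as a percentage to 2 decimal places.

AR% ≈ 77.27%

risk, ICU-admitted patients = 88/250 = 0.3520
risk, ward-admitted patients = 8/100 = 0.0800
AR% = (0.3520 − 0.0800) / 0.3520 = 0.7727 → 77.27%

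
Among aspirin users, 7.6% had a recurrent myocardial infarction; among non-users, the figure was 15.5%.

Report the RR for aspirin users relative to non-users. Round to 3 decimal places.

RR = 0.0760 / 0.1550 = 0.490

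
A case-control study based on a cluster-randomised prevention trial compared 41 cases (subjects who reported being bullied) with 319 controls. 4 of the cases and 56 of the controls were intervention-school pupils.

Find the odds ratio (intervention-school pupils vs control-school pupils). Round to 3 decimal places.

OR = (4 × 263) / (56 × 37) = 1052/2072 ≈ 0.508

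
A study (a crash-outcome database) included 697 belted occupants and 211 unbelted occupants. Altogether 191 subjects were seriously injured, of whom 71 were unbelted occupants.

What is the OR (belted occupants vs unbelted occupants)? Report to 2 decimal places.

OR: 0.41

belted occupants with the outcome: 191 − 71 = 120
belted occupants without the outcome: 697 − 120 = 577
unbelted occupants without the outcome: 211 − 71 = 140
OR = (120 × 140) / (577 × 71) = 16800/40967 ≈ 0.41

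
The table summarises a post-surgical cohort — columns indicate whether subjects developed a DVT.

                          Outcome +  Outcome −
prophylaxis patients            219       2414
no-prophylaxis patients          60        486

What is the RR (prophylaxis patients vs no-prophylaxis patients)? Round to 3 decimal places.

risk, prophylaxis patients = 219/2633 = 0.0832
risk, no-prophylaxis patients = 60/546 = 0.1099
RR = 0.0832 / 0.1099 = 0.757

RR ≈ 0.757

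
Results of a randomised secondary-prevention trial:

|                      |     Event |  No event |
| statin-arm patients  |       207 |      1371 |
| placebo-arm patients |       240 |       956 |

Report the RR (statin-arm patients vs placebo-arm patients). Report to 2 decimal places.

RR: 0.65

risk, statin-arm patients = 207/1578 = 0.1312
risk, placebo-arm patients = 240/1196 = 0.2007
RR = 0.1312 / 0.2007 = 0.65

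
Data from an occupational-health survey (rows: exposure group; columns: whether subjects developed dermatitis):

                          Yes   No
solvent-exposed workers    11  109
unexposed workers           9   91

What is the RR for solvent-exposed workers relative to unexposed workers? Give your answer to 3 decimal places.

risk, solvent-exposed workers = 11/120 = 0.0917
risk, unexposed workers = 9/100 = 0.0900
RR = 0.0917 / 0.0900 = 1.019

RR = 1.019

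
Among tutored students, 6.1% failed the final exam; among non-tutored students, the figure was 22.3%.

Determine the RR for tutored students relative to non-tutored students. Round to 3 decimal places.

RR = 0.0610 / 0.2230 = 0.274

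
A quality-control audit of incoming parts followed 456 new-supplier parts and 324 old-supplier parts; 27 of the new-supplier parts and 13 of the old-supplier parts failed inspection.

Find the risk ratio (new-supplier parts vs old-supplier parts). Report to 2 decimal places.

risk, new-supplier parts = 27/456 = 0.05921
risk, old-supplier parts = 13/324 = 0.04012
RR = 0.05921 / 0.04012 = 1.48

RR: 1.48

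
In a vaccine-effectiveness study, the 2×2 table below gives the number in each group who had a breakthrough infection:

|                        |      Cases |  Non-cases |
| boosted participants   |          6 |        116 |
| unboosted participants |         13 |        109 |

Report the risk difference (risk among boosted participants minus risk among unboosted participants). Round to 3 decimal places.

RD: -0.057

risk, boosted participants = 6/122 = 0.04918
risk, unboosted participants = 13/122 = 0.10656
risk difference = 0.04918 − 0.10656 = -0.057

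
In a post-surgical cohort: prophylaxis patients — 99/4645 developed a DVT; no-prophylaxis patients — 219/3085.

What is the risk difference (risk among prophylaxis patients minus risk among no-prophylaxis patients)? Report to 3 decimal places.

risk, prophylaxis patients = 99/4645 = 0.02131
risk, no-prophylaxis patients = 219/3085 = 0.07099
risk difference = 0.02131 − 0.07099 = -0.050

RD = -0.050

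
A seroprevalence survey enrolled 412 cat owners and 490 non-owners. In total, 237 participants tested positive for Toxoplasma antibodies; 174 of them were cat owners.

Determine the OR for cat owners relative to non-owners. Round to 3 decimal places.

OR ≈ 4.955

cat owners without the outcome: 412 − 174 = 238
non-owners with the outcome: 237 − 174 = 63
non-owners without the outcome: 490 − 63 = 427
OR = (174 × 427) / (238 × 63) = 74298/14994 ≈ 4.955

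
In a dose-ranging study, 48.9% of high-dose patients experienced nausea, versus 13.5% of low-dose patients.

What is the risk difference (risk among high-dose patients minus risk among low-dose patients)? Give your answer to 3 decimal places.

risk difference = 0.4890 − 0.1350 = 0.354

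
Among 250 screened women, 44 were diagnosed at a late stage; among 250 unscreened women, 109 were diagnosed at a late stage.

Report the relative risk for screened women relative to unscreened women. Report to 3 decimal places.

0.404

risk, screened women = 44/250 = 0.1760
risk, unscreened women = 109/250 = 0.4360
RR = 0.1760 / 0.4360 = 0.404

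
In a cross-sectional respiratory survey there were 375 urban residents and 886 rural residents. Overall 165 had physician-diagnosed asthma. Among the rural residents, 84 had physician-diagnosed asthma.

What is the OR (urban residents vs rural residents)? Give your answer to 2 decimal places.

OR = 2.63

urban residents with the outcome: 165 − 84 = 81
urban residents without the outcome: 375 − 81 = 294
rural residents without the outcome: 886 − 84 = 802
OR = (81 × 802) / (294 × 84) = 64962/24696 ≈ 2.63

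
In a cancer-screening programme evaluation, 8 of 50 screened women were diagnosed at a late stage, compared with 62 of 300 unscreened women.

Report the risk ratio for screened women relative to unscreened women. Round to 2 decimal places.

RR: 0.77

risk, screened women = 8/50 = 0.1600
risk, unscreened women = 62/300 = 0.2067
RR = 0.1600 / 0.2067 = 0.77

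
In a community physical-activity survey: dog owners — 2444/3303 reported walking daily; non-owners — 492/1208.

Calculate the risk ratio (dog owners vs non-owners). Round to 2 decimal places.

1.82

risk, dog owners = 2444/3303 = 0.7399
risk, non-owners = 492/1208 = 0.4073
RR = 0.7399 / 0.4073 = 1.82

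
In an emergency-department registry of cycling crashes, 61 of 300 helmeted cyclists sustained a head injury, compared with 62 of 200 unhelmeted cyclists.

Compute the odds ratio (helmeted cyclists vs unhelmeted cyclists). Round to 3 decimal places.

OR = (61 × 138) / (239 × 62) = 8418/14818 ≈ 0.568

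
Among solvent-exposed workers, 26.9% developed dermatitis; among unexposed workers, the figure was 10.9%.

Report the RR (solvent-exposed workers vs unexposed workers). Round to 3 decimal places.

RR = 0.2690 / 0.1090 = 2.468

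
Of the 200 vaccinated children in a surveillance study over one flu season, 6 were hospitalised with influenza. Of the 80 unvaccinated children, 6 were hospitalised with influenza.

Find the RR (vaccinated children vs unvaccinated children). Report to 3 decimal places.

risk, vaccinated children = 6/200 = 0.03000
risk, unvaccinated children = 6/80 = 0.07500
RR = 0.03000 / 0.07500 = 0.400

RR ≈ 0.400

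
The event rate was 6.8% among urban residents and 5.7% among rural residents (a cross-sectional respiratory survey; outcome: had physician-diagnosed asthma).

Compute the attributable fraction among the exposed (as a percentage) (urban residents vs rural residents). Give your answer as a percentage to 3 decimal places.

AR% = (0.0680 − 0.0570) / 0.0680 = 0.1618 → 16.176%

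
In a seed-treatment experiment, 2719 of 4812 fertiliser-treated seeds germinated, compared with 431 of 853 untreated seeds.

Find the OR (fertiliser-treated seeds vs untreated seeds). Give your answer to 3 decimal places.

OR = (2719 × 422) / (2093 × 431) = 1147418/902083 ≈ 1.272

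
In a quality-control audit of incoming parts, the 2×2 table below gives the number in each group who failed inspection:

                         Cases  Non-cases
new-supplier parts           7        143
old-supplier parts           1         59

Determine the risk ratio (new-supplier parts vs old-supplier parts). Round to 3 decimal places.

risk, new-supplier parts = 7/150 = 0.04667
risk, old-supplier parts = 1/60 = 0.01667
RR = 0.04667 / 0.01667 = 2.800

2.800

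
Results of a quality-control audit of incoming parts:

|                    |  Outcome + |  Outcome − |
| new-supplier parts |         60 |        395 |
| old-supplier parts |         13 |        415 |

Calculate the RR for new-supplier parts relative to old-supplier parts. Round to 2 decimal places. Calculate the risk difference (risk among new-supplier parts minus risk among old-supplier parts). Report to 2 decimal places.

RR = 4.34; RD = 0.10

risk, new-supplier parts = 60/455 = 0.13187
risk, old-supplier parts = 13/428 = 0.03037
RR = 0.13187 / 0.03037 = 4.34
risk difference = 0.13187 − 0.03037 = 0.10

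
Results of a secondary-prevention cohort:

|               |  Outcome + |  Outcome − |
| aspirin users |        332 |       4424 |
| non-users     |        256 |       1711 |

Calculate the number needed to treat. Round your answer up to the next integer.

NNT ≈ 17

risk, aspirin users = 332/4756 = 0.069807
risk, non-users = 256/1967 = 0.130147
absolute risk difference = 0.060341
1 / 0.060341 = 16.572 → round up → 17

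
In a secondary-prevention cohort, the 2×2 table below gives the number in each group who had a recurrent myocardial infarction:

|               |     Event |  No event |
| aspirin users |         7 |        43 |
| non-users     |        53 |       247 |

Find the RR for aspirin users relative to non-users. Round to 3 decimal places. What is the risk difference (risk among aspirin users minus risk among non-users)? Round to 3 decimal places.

risk, aspirin users = 7/50 = 0.1400
risk, non-users = 53/300 = 0.1767
RR = 0.1400 / 0.1767 = 0.792
risk difference = 0.1400 − 0.1767 = -0.037

RR = 0.792; RD = -0.037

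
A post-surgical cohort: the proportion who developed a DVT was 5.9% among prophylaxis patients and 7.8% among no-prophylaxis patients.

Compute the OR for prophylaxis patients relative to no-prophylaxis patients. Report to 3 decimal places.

odds, prophylaxis patients = 0.0590/0.9410 = 0.0627
odds, no-prophylaxis patients = 0.0780/0.9220 = 0.0846
OR = 0.0627 / 0.0846 = 0.741

0.741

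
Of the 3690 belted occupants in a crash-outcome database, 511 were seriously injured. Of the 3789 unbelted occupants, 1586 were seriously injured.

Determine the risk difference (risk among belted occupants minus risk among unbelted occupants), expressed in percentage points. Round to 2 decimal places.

risk, belted occupants = 511/3690 = 0.1385
risk, unbelted occupants = 1586/3789 = 0.4186
risk difference = 0.1385 − 0.4186 = -0.2801 → -28.01 percentage points

-28.01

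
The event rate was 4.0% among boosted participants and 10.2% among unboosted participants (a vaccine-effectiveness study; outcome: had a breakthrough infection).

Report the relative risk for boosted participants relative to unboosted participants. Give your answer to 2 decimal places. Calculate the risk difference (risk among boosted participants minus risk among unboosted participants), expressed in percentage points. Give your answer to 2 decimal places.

RR = 0.04000 / 0.10200 = 0.39
risk difference = 0.04000 − 0.10200 = -0.06200 → -6.20 percentage points

RR = 0.39; RD = -6.20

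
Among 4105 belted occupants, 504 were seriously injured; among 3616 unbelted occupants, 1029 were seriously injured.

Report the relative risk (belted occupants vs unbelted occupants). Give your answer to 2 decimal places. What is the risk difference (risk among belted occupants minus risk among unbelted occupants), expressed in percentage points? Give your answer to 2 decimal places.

risk, belted occupants = 504/4105 = 0.1228
risk, unbelted occupants = 1029/3616 = 0.2846
RR = 0.1228 / 0.2846 = 0.43
risk difference = 0.1228 − 0.2846 = -0.1618 → -16.18 percentage points

RR = 0.43; RD = -16.18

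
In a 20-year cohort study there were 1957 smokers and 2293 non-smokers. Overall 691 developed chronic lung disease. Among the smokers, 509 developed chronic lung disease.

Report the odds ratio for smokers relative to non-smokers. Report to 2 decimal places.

OR: 4.08

smokers without the outcome: 1957 − 509 = 1448
non-smokers with the outcome: 691 − 509 = 182
non-smokers without the outcome: 2293 − 182 = 2111
odds, smokers = 509/1448 = 0.3515
odds, non-smokers = 182/2111 = 0.0862
OR = 0.3515 / 0.0862 = 4.08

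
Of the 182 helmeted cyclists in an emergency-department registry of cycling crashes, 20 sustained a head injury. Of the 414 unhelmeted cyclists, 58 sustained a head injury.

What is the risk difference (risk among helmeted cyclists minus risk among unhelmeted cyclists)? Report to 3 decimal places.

risk, helmeted cyclists = 20/182 = 0.1099
risk, unhelmeted cyclists = 58/414 = 0.1401
risk difference = 0.1099 − 0.1401 = -0.030

RD = -0.030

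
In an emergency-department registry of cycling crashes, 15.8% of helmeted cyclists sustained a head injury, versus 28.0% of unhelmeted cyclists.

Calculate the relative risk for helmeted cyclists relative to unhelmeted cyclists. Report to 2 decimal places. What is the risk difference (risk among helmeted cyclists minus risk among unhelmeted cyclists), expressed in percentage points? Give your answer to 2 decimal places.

RR = 0.56; RD = -12.20

RR = 0.1580 / 0.2800 = 0.56
risk difference = 0.1580 − 0.2800 = -0.1220 → -12.20 percentage points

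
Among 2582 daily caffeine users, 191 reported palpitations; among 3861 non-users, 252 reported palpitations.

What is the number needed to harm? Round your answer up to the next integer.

risk, daily caffeine users = 191/2582 = 0.073974
risk, non-users = 252/3861 = 0.065268
absolute risk difference = 0.008706
1 / 0.008706 = 114.863 → round up → 115

115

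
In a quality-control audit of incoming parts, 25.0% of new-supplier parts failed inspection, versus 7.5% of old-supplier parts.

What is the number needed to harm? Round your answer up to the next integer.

absolute risk difference = 0.175000
1 / 0.175000 = 5.714 → round up → 6

6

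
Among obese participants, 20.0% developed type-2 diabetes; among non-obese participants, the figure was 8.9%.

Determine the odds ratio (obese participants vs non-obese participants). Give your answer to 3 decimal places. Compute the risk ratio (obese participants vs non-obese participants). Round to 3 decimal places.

odds, obese participants = 0.2000/0.8000 = 0.2500
odds, non-obese participants = 0.0890/0.9110 = 0.0977
OR = 0.2500 / 0.0977 = 2.559
RR = 0.2000 / 0.0890 = 2.247

OR = 2.559; RR = 2.247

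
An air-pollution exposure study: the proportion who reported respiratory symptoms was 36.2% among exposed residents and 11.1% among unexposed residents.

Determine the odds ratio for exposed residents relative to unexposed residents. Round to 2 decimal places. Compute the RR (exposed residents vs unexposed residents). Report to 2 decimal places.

odds, exposed residents = 0.3620/0.6380 = 0.5674
odds, unexposed residents = 0.1110/0.8890 = 0.1249
OR = 0.5674 / 0.1249 = 4.54
RR = 0.3620 / 0.1110 = 3.26

OR = 4.54; RR = 3.26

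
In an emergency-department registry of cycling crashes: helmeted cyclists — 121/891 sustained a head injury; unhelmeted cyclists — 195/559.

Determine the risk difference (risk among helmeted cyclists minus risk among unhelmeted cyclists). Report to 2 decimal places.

RD ≈ -0.21

risk, helmeted cyclists = 121/891 = 0.1358
risk, unhelmeted cyclists = 195/559 = 0.3488
risk difference = 0.1358 − 0.3488 = -0.21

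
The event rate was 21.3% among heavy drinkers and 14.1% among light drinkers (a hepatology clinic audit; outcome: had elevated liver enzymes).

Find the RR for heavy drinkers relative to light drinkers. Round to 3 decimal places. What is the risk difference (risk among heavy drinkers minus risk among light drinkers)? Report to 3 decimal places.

RR = 0.2130 / 0.1410 = 1.511
risk difference = 0.2130 − 0.1410 = 0.072

RR = 1.511; RD = 0.072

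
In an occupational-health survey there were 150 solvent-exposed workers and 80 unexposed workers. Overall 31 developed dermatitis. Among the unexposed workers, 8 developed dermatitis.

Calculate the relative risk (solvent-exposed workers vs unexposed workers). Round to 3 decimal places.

solvent-exposed workers with the outcome: 31 − 8 = 23
solvent-exposed workers without the outcome: 150 − 23 = 127
unexposed workers without the outcome: 80 − 8 = 72
risk, solvent-exposed workers = 23/150 = 0.1533
risk, unexposed workers = 8/80 = 0.1000
RR = 0.1533 / 0.1000 = 1.533

1.533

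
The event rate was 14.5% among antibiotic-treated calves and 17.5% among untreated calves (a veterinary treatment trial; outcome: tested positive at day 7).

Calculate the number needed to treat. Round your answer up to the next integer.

absolute risk difference = 0.030000
1 / 0.030000 = 33.333 → round up → 34

34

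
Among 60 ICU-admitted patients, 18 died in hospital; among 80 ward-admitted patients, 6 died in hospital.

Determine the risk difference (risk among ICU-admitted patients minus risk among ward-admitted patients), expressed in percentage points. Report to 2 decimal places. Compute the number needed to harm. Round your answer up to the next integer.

risk, ICU-admitted patients = 18/60 = 0.3000
risk, ward-admitted patients = 6/80 = 0.0750
risk difference = 0.3000 − 0.0750 = 0.2250 → 22.50 percentage points
absolute risk difference = 0.225000
1 / 0.225000 = 4.444 → round up → 5

RD = 22.50; NNH = 5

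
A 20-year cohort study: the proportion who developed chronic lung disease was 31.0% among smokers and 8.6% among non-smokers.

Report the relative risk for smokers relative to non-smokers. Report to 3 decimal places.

RR = 0.3100 / 0.0860 = 3.605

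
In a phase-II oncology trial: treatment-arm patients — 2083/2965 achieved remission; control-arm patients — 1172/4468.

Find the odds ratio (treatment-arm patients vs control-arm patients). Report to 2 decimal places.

OR: 6.64

odds, treatment-arm patients = 2083/882 = 2.3617
odds, control-arm patients = 1172/3296 = 0.3556
OR = 2.3617 / 0.3556 = 6.64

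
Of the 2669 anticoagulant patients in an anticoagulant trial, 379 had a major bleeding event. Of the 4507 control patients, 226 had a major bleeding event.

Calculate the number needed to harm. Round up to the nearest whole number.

risk, anticoagulant patients = 379/2669 = 0.142001
risk, control patients = 226/4507 = 0.050144
absolute risk difference = 0.091857
1 / 0.091857 = 10.886 → round up → 11

NNH = 11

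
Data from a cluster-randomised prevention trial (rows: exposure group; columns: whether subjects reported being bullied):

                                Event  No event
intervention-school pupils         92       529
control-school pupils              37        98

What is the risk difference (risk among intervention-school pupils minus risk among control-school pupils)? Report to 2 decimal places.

risk, intervention-school pupils = 92/621 = 0.1481
risk, control-school pupils = 37/135 = 0.2741
risk difference = 0.1481 − 0.2741 = -0.13

-0.13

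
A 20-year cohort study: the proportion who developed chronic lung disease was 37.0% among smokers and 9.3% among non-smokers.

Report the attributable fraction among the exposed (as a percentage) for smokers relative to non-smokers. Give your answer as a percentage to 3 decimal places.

AR% = (0.3700 − 0.0930) / 0.3700 = 0.7486 → 74.865%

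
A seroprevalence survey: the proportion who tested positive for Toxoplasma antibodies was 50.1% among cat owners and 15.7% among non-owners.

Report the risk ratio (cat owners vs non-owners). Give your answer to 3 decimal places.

RR = 0.5010 / 0.1570 = 3.191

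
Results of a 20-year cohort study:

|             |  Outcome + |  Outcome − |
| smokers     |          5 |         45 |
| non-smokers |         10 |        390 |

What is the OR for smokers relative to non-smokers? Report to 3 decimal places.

OR = (5 × 390) / (45 × 10) = 1950/450 ≈ 4.333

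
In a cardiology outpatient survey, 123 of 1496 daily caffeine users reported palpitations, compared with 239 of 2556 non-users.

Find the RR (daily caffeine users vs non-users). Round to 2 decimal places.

risk, daily caffeine users = 123/1496 = 0.0822
risk, non-users = 239/2556 = 0.0935
RR = 0.0822 / 0.0935 = 0.88

0.88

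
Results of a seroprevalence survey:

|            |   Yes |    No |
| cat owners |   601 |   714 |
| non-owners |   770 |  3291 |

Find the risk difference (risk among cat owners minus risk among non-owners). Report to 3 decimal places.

RD = 0.267

risk, cat owners = 601/1315 = 0.4570
risk, non-owners = 770/4061 = 0.1896
risk difference = 0.4570 − 0.1896 = 0.267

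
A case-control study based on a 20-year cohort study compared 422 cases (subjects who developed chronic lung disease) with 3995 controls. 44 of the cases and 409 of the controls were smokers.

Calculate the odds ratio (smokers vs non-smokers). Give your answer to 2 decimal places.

OR = (44 × 3586) / (409 × 378) = 157784/154602 ≈ 1.02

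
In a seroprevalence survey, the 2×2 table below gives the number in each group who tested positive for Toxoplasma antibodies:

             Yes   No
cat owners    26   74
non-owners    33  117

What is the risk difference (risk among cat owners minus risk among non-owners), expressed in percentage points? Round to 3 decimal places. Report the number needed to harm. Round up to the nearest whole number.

risk, cat owners = 26/100 = 0.2600
risk, non-owners = 33/150 = 0.2200
risk difference = 0.2600 − 0.2200 = 0.0400 → 4.000 percentage points
absolute risk difference = 0.040000
1 / 0.040000 = 25.000 → round up → 25

RD = 4.000; NNH = 25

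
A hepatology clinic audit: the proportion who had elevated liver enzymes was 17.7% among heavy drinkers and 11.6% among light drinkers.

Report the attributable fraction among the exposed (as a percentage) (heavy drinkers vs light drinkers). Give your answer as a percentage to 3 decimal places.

AR% = (0.1770 − 0.1160) / 0.1770 = 0.3446 → 34.463%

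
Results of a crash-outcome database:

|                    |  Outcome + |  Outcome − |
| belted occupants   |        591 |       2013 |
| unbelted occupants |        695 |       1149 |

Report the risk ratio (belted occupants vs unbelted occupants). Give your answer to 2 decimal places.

risk, belted occupants = 591/2604 = 0.2270
risk, unbelted occupants = 695/1844 = 0.3769
RR = 0.2270 / 0.3769 = 0.60

RR ≈ 0.60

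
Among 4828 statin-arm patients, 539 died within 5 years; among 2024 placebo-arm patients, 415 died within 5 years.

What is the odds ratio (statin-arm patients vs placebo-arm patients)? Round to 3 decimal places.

OR = (539 × 1609) / (4289 × 415) = 867251/1779935 ≈ 0.487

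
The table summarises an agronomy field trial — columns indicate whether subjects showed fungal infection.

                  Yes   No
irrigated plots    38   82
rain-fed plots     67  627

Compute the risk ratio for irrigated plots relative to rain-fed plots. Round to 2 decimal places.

risk, irrigated plots = 38/120 = 0.3167
risk, rain-fed plots = 67/694 = 0.0965
RR = 0.3167 / 0.0965 = 3.28

RR = 3.28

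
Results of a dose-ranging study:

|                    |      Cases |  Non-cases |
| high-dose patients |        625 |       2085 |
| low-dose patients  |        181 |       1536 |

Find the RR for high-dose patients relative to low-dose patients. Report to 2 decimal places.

risk, high-dose patients = 625/2710 = 0.2306
risk, low-dose patients = 181/1717 = 0.1054
RR = 0.2306 / 0.1054 = 2.19

2.19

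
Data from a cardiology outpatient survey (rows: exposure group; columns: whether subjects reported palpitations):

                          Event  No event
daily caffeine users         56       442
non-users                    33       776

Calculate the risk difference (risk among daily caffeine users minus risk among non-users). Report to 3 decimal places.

risk, daily caffeine users = 56/498 = 0.11245
risk, non-users = 33/809 = 0.04079
risk difference = 0.11245 − 0.04079 = 0.072

0.072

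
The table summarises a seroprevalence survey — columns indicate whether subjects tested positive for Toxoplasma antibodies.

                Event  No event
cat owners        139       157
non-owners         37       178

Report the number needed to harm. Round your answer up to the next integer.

4

risk, cat owners = 139/296 = 0.469595
risk, non-owners = 37/215 = 0.172093
absolute risk difference = 0.297502
1 / 0.297502 = 3.361 → round up → 4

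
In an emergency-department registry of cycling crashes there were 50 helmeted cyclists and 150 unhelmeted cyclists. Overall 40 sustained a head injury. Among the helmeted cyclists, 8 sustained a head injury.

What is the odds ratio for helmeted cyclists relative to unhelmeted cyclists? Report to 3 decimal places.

OR ≈ 0.702

helmeted cyclists without the outcome: 50 − 8 = 42
unhelmeted cyclists with the outcome: 40 − 8 = 32
unhelmeted cyclists without the outcome: 150 − 32 = 118
OR = (8 × 118) / (42 × 32) = 944/1344 ≈ 0.702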